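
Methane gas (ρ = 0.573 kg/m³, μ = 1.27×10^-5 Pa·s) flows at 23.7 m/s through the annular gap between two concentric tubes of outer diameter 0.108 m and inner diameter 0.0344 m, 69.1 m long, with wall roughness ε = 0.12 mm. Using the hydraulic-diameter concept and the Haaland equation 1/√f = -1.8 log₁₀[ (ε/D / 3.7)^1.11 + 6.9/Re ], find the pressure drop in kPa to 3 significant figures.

Hydraulic diameter D_h = 4A/P = D_o - D_i = 0.108 - 0.0344 = 0.0736 m.
Re = ρVD_h/μ = 0.573·23.7·0.0736/1.27e-05 = 7.87e+04.
ε/D_h = 0.00012/0.0736 = 0.00163; Haaland gives 1/√f = -1.8 log₁₀[0.000188+8.77e-05] = 6.406, so f = 0.02437.
ΔP = f(L/D_h)(ρV²/2) = 0.02437·69.1/0.0736·160.9 = 3681 Pa.
ΔP = 3.68 kPa.

ΔP ≈ 3.68 kPa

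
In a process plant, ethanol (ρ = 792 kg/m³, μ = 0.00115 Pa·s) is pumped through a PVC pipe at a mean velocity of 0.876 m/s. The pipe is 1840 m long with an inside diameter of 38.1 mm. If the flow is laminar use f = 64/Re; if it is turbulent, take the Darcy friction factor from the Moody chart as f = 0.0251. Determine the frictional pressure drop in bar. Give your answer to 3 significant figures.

ΔP ≈ 3.68 bar

Reynolds number Re = ρVD/μ = 792 · 0.876 · 0.0381 / 0.00115 = 2.299e+04.
Re > 4000 → turbulent; use the Moody-chart value f = 0.0251.
Darcy-Weisbach: ΔP = f(L/D)(ρV²/2) = 0.0251·(1840/0.0381)·(792·0.876²/2) = 0.0251·4.829e+04·303.9 = 3.684e+05 Pa.
ΔP = 3.684e+05 Pa = 3.68 bar.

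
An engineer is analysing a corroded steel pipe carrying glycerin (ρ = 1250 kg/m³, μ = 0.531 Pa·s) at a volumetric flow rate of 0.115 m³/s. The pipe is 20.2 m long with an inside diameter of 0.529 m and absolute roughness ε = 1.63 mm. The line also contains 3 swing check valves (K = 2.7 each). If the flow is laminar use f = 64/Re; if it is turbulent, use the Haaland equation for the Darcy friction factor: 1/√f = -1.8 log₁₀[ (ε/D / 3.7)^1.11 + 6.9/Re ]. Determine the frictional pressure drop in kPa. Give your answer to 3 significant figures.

ΔP ≈ 2.03 kPa

Cross-sectional area A = πD²/4 = π(0.529)²/4 = 0.2198 m²; mean velocity V = Q/A = 0.115/0.2198 = 0.5232 m/s.
Reynolds number Re = ρVD/μ = 1250 · 0.5232 · 0.529 / 0.531 = 651.6.
Re < 2300 → laminar flow, so f = 64/Re = 64/651.6 = 0.09822 (the turbulent correlation is not needed).
Total minor-loss coefficient ΣK = 3·2.7 = 8.1.
ΔP = [f·L/D + ΣK]·(ρV²/2) = [0.09822·20.2/0.529 + 8.1]·(1250·0.5232²/2) = [3.751 + 8.1]·171.1 = 2028 Pa.
ΔP = 2028 Pa = 2.03 kPa.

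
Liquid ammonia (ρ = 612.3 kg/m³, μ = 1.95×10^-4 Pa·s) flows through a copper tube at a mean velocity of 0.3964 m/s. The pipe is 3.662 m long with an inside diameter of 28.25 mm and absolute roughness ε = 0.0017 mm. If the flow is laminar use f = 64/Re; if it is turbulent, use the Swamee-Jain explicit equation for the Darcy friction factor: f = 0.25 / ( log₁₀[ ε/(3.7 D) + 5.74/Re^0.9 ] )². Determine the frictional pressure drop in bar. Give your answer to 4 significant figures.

Reynolds number Re = ρVD/μ = 612.3 · 0.3964 · 0.02825 / 0.000195 = 3.516e+04.
Re > 4000 → turbulent. Relative roughness ε/D = 1.7e-06/0.02825 = 6.02e-05. Swamee-Jain: f = 0.25/(log₁₀[6.02e-05/3.7 + 5.74/3.516e+04^0.9])² = 0.25/(log₁₀[1.63e-05 + 0.000465])² = 0.25/(-3.318)² = 0.02271.
Darcy-Weisbach: ΔP = f(L/D)(ρV²/2) = 0.02271·(3.662/0.02825)·(612.3·0.3964²/2) = 0.02271·129.6·48.11 = 141.6 Pa.
ΔP = 141.6 Pa = 0.001416 bar.

ΔP ≈ 0.001416 bar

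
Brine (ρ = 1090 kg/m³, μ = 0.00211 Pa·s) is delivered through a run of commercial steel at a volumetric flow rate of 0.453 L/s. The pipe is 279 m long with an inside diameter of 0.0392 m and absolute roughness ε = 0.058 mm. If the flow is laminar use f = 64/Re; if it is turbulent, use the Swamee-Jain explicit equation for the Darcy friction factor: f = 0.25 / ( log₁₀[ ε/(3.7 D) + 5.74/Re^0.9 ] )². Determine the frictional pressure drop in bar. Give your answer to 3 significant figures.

ΔP ≈ 0.195 bar

Q = 0.453 L/s = 0.453/1000 = 0.000453 m³/s.
Cross-sectional area A = πD²/4 = π(0.0392)²/4 = 0.001207 m²; mean velocity V = Q/A = 0.000453/0.001207 = 0.3753 m/s.
Reynolds number Re = ρVD/μ = 1090 · 0.3753 · 0.0392 / 0.00211 = 7601.
Re > 4000 → turbulent. Relative roughness ε/D = 5.8e-05/0.0392 = 0.00148. Swamee-Jain: f = 0.25/(log₁₀[0.00148/3.7 + 5.74/7601^0.9])² = 0.25/(log₁₀[0.0004 + 0.00185])² = 0.25/(-2.649)² = 0.03563.
Darcy-Weisbach: ΔP = f(L/D)(ρV²/2) = 0.03563·(279/0.0392)·(1090·0.3753²/2) = 0.03563·7117·76.78 = 1.947e+04 Pa.
ΔP = 1.947e+04 Pa = 0.195 bar.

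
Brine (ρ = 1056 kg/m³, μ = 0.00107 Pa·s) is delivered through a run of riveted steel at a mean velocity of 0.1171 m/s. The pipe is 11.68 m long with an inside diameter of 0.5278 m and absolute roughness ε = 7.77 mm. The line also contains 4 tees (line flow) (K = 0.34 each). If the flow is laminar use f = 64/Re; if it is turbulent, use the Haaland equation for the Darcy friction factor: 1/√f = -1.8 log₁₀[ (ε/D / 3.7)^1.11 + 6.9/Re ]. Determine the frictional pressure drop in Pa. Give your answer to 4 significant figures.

Reynolds number Re = ρVD/μ = 1056 · 0.1171 · 0.5278 / 0.00107 = 6.1e+04.
Re > 4000 → turbulent. Relative roughness ε/D = 0.00777/0.5278 = 0.0147. Haaland: 1/√f = -1.8 log₁₀[(0.0147/3.7)^1.11 + 6.9/6.1e+04] = -1.8 log₁₀[0.00217 + 0.000113] = 4.756, so f = 0.04421.
Total minor-loss coefficient ΣK = 4·0.34 = 1.36.
ΔP = [f·L/D + ΣK]·(ρV²/2) = [0.04421·11.68/0.5278 + 1.36]·(1056·0.1171²/2) = [0.9784 + 1.36]·7.24 = 16.93 Pa.

ΔP ≈ 16.93 Pa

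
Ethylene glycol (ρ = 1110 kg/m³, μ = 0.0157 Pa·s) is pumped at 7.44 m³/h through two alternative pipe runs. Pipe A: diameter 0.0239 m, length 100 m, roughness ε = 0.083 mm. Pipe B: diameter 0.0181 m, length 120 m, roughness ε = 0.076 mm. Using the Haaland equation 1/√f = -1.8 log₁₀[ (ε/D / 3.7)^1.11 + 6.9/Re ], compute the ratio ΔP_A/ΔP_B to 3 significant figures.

ΔP_A/ΔP_B ≈ 0.213

Pipe A: V = Q/A = 0.002067/0.0004486 = 4.607 m/s; Re = 7784; ε/D = 0.00347; Haaland → f = 0.03725; ΔP_A = f(L/D)(ρV²/2) = 1.835e+06 Pa.
Pipe B: V = Q/A = 0.002067/0.0002573 = 8.032 m/s; Re = 1.028e+04; ε/D = 0.0042; Haaland → f = 0.03626; ΔP_B = f(L/D)(ρV²/2) = 8.608e+06 Pa.
ΔP_A/ΔP_B = 1.835e+06/8.608e+06 = 0.213.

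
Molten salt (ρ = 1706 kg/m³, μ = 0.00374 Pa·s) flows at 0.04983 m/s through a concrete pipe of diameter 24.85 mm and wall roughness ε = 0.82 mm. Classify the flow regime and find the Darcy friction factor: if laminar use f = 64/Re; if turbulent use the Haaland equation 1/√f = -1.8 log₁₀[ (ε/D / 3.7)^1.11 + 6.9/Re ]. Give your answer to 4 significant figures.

Re = ρVD/μ = 1706·0.04983·0.02485/0.00374 = 564.8.
Re < 2300 → laminar, so f = 64/Re = 0.1133 (roughness is irrelevant in laminar flow).

f ≈ 0.1133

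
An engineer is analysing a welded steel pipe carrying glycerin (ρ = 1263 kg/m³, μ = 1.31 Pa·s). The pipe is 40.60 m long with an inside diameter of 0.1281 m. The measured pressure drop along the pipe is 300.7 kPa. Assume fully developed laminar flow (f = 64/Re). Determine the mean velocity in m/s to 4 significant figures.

V ≈ 2.899 m/s

For laminar flow, f = 64/Re with Re = ρVD/μ, so Darcy-Weisbach reduces to ΔP = 32μLV/D². Solving for V: V = ΔP·D²/(32μL) = 3.007e+05·(0.1281)²/(32·1.31·40.6) = 2.899 m/s.
Check: Re = ρVD/μ = 1263·2.899·0.1281/1.31 = 358.1 < 2300, so the laminar assumption holds.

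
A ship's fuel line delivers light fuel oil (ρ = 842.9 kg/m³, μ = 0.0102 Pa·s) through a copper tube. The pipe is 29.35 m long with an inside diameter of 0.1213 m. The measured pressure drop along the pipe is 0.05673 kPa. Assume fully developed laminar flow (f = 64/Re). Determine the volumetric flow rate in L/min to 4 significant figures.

Q ≈ 60.41 L/min

For laminar flow, f = 64/Re with Re = ρVD/μ, so Darcy-Weisbach reduces to ΔP = 32μLV/D². Solving for V: V = ΔP·D²/(32μL) = 56.73·(0.1213)²/(32·0.0102·29.35) = 0.08713 m/s.
Check: Re = ρVD/μ = 842.9·0.08713·0.1213/0.0102 = 873.4 < 2300, so the laminar assumption holds.
Q = V·A = 0.08713·(π/4·0.1213²) = 0.001007 m³/s = 60.41 L/min.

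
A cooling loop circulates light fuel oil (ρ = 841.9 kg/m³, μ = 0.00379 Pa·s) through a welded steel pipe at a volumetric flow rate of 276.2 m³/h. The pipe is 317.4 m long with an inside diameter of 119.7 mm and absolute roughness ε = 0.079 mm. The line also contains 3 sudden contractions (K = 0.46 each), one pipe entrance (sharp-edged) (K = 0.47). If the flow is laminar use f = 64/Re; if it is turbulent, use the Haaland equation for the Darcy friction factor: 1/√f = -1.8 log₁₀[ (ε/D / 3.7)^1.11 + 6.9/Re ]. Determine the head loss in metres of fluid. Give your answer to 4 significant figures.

Q = 276.2 m³/h = 276.2/3600 = 0.07672 m³/s.
Cross-sectional area A = πD²/4 = π(0.1197)²/4 = 0.01125 m²; mean velocity V = Q/A = 0.07672/0.01125 = 6.818 m/s.
Reynolds number Re = ρVD/μ = 841.9 · 6.818 · 0.1197 / 0.00379 = 1.813e+05.
Re > 4000 → turbulent. Relative roughness ε/D = 7.9e-05/0.1197 = 0.00066. Haaland: 1/√f = -1.8 log₁₀[(0.00066/3.7)^1.11 + 6.9/1.813e+05] = -1.8 log₁₀[6.9e-05 + 3.81e-05] = 7.147, so f = 0.01958.
Total minor-loss coefficient ΣK = 3·0.46 + 1·0.47 = 1.85.
ΔP = [f·L/D + ΣK]·(ρV²/2) = [0.01958·317.4/0.1197 + 1.85]·(841.9·6.818²/2) = [51.92 + 1.85]·1.957e+04 = 1.052e+06 Pa.
Head loss h_f = ΔP/(ρg) = 1.052e+06/(841.9·9.81) = 127.4 m.

h_f ≈ 127.4 m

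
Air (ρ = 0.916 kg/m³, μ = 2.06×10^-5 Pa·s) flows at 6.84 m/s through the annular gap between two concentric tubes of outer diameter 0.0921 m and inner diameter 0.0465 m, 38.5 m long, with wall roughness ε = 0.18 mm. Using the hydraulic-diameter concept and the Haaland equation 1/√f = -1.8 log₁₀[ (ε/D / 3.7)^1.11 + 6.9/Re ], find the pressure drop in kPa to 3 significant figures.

Hydraulic diameter D_h = 4A/P = D_o - D_i = 0.0921 - 0.0465 = 0.0456 m.
Re = ρVD_h/μ = 0.916·6.84·0.0456/2.06e-05 = 1.387e+04.
ε/D_h = 0.00018/0.0456 = 0.00395; Haaland gives 1/√f = -1.8 log₁₀[0.000503+0.000498] = 5.4, so f = 0.03429.
ΔP = f(L/D_h)(ρV²/2) = 0.03429·38.5/0.0456·21.43 = 620.4 Pa.
ΔP = 0.620 kPa.

ΔP ≈ 0.620 kPa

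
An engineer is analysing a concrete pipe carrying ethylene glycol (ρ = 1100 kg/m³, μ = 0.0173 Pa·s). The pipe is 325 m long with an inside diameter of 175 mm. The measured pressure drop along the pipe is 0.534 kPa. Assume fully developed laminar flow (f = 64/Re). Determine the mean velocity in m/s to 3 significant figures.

V ≈ 0.0909 m/s

For laminar flow, f = 64/Re with Re = ρVD/μ, so Darcy-Weisbach reduces to ΔP = 32μLV/D². Solving for V: V = ΔP·D²/(32μL) = 534·(0.175)²/(32·0.0173·325) = 0.09089 m/s.
Check: Re = ρVD/μ = 1100·0.09089·0.175/0.0173 = 1011 < 2300, so the laminar assumption holds.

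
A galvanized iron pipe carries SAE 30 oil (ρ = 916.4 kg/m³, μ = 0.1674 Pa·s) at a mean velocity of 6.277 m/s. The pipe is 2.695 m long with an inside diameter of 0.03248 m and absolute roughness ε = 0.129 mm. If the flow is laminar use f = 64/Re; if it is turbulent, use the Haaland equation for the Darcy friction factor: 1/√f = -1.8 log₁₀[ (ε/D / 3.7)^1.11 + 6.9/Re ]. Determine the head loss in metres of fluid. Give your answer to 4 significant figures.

Reynolds number Re = ρVD/μ = 916.4 · 6.277 · 0.03248 / 0.167 = 1116.
Re < 2300 → laminar flow, so f = 64/Re = 64/1116 = 0.05734 (the turbulent correlation is not needed).
Darcy-Weisbach: ΔP = f(L/D)(ρV²/2) = 0.05734·(2.695/0.03248)·(916.4·6.277²/2) = 0.05734·82.97·1.805e+04 = 8.59e+04 Pa.
Head loss h_f = ΔP/(ρg) = 8.59e+04/(916.4·9.81) = 9.555 m.

h_f ≈ 9.555 m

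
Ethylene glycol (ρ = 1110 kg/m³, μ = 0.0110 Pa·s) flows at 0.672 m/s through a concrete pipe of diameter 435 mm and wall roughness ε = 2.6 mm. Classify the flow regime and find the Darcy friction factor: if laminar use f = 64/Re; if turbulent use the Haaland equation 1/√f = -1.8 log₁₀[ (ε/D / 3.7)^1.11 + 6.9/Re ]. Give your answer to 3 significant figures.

Re = ρVD/μ = 1110·0.672·0.435/0.011 = 2.95e+04.
Re > 4000 → turbulent. ε/D = 0.0026/0.435 = 0.00598; Haaland: 1/√f = -1.8 log₁₀[0.000797 + 0.000234] = 5.377, so f = 0.03459.

f ≈ 0.0346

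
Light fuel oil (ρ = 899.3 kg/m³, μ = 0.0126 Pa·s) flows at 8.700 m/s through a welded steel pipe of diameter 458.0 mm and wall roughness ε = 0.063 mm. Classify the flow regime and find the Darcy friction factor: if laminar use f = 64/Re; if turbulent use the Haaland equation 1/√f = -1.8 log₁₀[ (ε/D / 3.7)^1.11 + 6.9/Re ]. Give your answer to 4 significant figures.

Re = ρVD/μ = 899.3·8.7·0.458/0.0126 = 2.844e+05.
Re > 4000 → turbulent. ε/D = 6.3e-05/0.458 = 0.000138; Haaland: 1/√f = -1.8 log₁₀[1.21e-05 + 2.43e-05] = 7.991, so f = 0.01566.

f ≈ 0.01566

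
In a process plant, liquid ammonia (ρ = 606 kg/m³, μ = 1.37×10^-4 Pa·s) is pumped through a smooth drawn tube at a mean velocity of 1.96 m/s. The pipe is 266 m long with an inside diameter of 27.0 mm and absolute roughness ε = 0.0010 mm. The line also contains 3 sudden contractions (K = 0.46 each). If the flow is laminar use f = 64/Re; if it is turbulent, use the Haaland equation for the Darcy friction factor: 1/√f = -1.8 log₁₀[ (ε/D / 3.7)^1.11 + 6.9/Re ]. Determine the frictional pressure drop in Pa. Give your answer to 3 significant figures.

ΔP ≈ 177000 Pa

Reynolds number Re = ρVD/μ = 606 · 1.96 · 0.027 / 0.000137 = 2.341e+05.
Re > 4000 → turbulent. Relative roughness ε/D = 1e-06/0.027 = 3.7e-05. Haaland: 1/√f = -1.8 log₁₀[(3.7e-05/3.7)^1.11 + 6.9/2.341e+05] = -1.8 log₁₀[2.82e-06 + 2.95e-05] = 8.083, so f = 0.0153.
Total minor-loss coefficient ΣK = 3·0.46 = 1.38.
ΔP = [f·L/D + ΣK]·(ρV²/2) = [0.0153·266/0.027 + 1.38]·(606·1.96²/2) = [150.8 + 1.38]·1164 = 1.771e+05 Pa.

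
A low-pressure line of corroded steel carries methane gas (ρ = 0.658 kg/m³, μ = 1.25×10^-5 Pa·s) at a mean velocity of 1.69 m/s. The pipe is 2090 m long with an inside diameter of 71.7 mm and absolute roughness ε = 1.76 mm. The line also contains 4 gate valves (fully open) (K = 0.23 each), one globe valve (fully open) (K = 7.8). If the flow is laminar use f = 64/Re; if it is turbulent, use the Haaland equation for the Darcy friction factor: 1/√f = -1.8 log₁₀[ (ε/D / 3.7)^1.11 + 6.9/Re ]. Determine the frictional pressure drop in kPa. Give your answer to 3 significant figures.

Reynolds number Re = ρVD/μ = 0.658 · 1.69 · 0.0717 / 1.25e-05 = 6379.
Re > 4000 → turbulent. Relative roughness ε/D = 0.00176/0.0717 = 0.0245. Haaland: 1/√f = -1.8 log₁₀[(0.0245/3.7)^1.11 + 6.9/6379] = -1.8 log₁₀[0.00382 + 0.00108] = 4.157, so f = 0.05786.
Total minor-loss coefficient ΣK = 4·0.23 + 1·7.8 = 8.72.
ΔP = [f·L/D + ΣK]·(ρV²/2) = [0.05786·2090/0.0717 + 8.72]·(0.658·1.69²/2) = [1687 + 8.72]·0.9397 = 1593 Pa.
ΔP = 1593 Pa = 1.59 kPa.

ΔP ≈ 1.59 kPa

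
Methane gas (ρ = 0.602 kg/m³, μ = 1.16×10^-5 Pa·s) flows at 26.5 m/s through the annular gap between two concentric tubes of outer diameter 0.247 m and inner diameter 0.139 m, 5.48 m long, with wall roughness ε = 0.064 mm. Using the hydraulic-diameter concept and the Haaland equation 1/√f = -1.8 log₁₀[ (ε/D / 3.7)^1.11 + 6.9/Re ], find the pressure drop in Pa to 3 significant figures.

ΔP ≈ 210 Pa

Hydraulic diameter D_h = 4A/P = D_o - D_i = 0.247 - 0.139 = 0.108 m.
Re = ρVD_h/μ = 0.602·26.5·0.108/1.16e-05 = 1.485e+05.
ε/D_h = 6.4e-05/0.108 = 0.000593; Haaland gives 1/√f = -1.8 log₁₀[6.12e-05+4.65e-05] = 7.142, so f = 0.0196.
ΔP = f(L/D_h)(ρV²/2) = 0.0196·5.48/0.108·211.4 = 210.3 Pa.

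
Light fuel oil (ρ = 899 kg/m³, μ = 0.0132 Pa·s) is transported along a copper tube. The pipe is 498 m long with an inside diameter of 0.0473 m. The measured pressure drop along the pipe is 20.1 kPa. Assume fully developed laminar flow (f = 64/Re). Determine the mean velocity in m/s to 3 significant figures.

For laminar flow, f = 64/Re with Re = ρVD/μ, so Darcy-Weisbach reduces to ΔP = 32μLV/D². Solving for V: V = ΔP·D²/(32μL) = 2.01e+04·(0.0473)²/(32·0.0132·498) = 0.2138 m/s.
Check: Re = ρVD/μ = 899·0.2138·0.0473/0.0132 = 688.7 < 2300, so the laminar assumption holds.

V ≈ 0.214 m/s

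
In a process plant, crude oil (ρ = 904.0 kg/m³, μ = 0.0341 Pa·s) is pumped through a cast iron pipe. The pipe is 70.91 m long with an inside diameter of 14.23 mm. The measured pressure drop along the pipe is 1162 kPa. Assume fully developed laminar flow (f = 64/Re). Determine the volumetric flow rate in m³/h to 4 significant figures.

For laminar flow, f = 64/Re with Re = ρVD/μ, so Darcy-Weisbach reduces to ΔP = 32μLV/D². Solving for V: V = ΔP·D²/(32μL) = 1.162e+06·(0.01423)²/(32·0.0341·70.91) = 3.041 m/s.
Check: Re = ρVD/μ = 904·3.041·0.01423/0.0341 = 1147 < 2300, so the laminar assumption holds.
Q = V·A = 3.041·(π/4·0.01423²) = 0.0004836 m³/s = 1.741 m³/h.

Q ≈ 1.741 m³/h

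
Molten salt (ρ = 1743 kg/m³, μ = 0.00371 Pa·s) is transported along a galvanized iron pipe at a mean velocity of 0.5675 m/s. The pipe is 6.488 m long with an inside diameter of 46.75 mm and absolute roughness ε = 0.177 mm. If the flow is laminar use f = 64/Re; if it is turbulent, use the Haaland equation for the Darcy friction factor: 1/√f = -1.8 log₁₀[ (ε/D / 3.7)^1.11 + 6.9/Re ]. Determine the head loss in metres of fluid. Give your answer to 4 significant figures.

h_f ≈ 0.07887 m

Reynolds number Re = ρVD/μ = 1743 · 0.5675 · 0.04675 / 0.00371 = 1.246e+04.
Re > 4000 → turbulent. Relative roughness ε/D = 0.000177/0.04675 = 0.00379. Haaland: 1/√f = -1.8 log₁₀[(0.00379/3.7)^1.11 + 6.9/1.246e+04] = -1.8 log₁₀[0.00048 + 0.000554] = 5.374, so f = 0.03462.
Darcy-Weisbach: ΔP = f(L/D)(ρV²/2) = 0.03462·(6.488/0.04675)·(1743·0.5675²/2) = 0.03462·138.8·280.7 = 1349 Pa.
Head loss h_f = ΔP/(ρg) = 1349/(1743·9.81) = 0.07887 m.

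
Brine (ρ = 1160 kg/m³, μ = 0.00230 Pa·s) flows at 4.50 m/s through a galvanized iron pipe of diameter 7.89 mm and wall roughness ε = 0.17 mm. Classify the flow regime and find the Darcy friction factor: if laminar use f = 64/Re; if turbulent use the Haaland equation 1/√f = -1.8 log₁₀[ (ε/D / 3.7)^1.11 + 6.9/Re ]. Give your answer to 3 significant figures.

f ≈ 0.0521

Re = ρVD/μ = 1160·4.5·0.00789/0.0023 = 1.791e+04.
Re > 4000 → turbulent. ε/D = 0.00017/0.00789 = 0.0215; Haaland: 1/√f = -1.8 log₁₀[0.00331 + 0.000385] = 4.379, so f = 0.05215.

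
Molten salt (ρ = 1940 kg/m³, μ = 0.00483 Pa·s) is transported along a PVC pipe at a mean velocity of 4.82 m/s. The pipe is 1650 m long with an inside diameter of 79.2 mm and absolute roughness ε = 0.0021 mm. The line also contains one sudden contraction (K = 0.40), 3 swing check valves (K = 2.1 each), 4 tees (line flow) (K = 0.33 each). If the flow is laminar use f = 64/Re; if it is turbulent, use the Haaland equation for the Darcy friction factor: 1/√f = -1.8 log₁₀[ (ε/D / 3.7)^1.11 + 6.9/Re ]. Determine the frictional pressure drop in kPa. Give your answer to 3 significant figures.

ΔP ≈ 7920 kPa

Reynolds number Re = ρVD/μ = 1940 · 4.82 · 0.0792 / 0.00483 = 1.533e+05.
Re > 4000 → turbulent. Relative roughness ε/D = 2.1e-06/0.0792 = 2.65e-05. Haaland: 1/√f = -1.8 log₁₀[(2.65e-05/3.7)^1.11 + 6.9/1.533e+05] = -1.8 log₁₀[1.95e-06 + 4.5e-05] = 7.791, so f = 0.01647.
Total minor-loss coefficient ΣK = 1·0.4 + 3·2.1 + 4·0.33 = 8.02.
ΔP = [f·L/D + ΣK]·(ρV²/2) = [0.01647·1650/0.0792 + 8.02]·(1940·4.82²/2) = [343.2 + 8.02]·2.254e+04 = 7.915e+06 Pa.
ΔP = 7.915e+06 Pa = 7920 kPa.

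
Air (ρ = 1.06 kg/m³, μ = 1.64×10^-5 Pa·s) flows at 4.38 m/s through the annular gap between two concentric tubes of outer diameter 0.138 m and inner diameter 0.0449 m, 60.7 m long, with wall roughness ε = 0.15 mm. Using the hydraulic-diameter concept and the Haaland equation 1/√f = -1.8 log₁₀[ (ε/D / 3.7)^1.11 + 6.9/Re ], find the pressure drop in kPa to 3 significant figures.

Hydraulic diameter D_h = 4A/P = D_o - D_i = 0.138 - 0.0449 = 0.0931 m.
Re = ρVD_h/μ = 1.06·4.38·0.0931/1.64e-05 = 2.636e+04.
ε/D_h = 0.00015/0.0931 = 0.00161; Haaland gives 1/√f = -1.8 log₁₀[0.000186+0.000262] = 6.028, so f = 0.02752.
ΔP = f(L/D_h)(ρV²/2) = 0.02752·60.7/0.0931·10.17 = 182.4 Pa.
ΔP = 0.182 kPa.

ΔP ≈ 0.182 kPa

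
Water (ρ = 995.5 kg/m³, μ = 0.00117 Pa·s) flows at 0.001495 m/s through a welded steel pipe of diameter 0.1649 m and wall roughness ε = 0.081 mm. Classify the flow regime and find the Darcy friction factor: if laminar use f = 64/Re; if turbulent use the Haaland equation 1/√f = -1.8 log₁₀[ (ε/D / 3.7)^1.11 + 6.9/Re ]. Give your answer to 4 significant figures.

f ≈ 0.3051

Re = ρVD/μ = 995.5·0.001495·0.1649/0.00117 = 209.8.
Re < 2300 → laminar, so f = 64/Re = 0.3051 (roughness is irrelevant in laminar flow).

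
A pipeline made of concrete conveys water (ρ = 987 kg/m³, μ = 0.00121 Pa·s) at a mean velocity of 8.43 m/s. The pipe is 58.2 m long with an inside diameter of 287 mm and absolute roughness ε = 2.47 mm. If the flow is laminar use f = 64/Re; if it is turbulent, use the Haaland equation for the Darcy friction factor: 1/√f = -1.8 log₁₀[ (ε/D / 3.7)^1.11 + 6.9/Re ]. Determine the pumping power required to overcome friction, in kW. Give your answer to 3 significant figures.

Reynolds number Re = ρVD/μ = 987 · 8.43 · 0.287 / 0.00121 = 1.974e+06.
Re > 4000 → turbulent. Relative roughness ε/D = 0.00247/0.287 = 0.00861. Haaland: 1/√f = -1.8 log₁₀[(0.00861/3.7)^1.11 + 6.9/1.974e+06] = -1.8 log₁₀[0.00119 + 3.5e-06] = 5.259, so f = 0.03615.
Darcy-Weisbach: ΔP = f(L/D)(ρV²/2) = 0.03615·(58.2/0.287)·(987·8.43²/2) = 0.03615·202.8·3.507e+04 = 2.571e+05 Pa.
Q = V·A = 8.43·0.06469 = 0.5454 m³/s.
Pumping power P = QΔP = 0.5454·2.571e+05 = 140200 W = 140 kW.

P ≈ 140 kW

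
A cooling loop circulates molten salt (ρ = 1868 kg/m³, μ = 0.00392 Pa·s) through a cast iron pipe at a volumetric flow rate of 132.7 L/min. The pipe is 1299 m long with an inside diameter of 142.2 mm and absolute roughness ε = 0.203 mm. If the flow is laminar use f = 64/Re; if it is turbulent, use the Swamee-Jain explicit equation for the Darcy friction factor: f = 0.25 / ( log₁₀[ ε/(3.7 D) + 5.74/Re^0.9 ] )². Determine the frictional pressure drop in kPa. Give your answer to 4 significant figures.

ΔP ≈ 5.591 kPa

Q = 132.7 L/min = 132.7/60000 = 0.002212 m³/s.
Cross-sectional area A = πD²/4 = π(0.1422)²/4 = 0.01588 m²; mean velocity V = Q/A = 0.002212/0.01588 = 0.1393 m/s.
Reynolds number Re = ρVD/μ = 1868 · 0.1393 · 0.1422 / 0.00392 = 9437.
Re > 4000 → turbulent. Relative roughness ε/D = 0.000203/0.1422 = 0.00143. Swamee-Jain: f = 0.25/(log₁₀[0.00143/3.7 + 5.74/9437^0.9])² = 0.25/(log₁₀[0.000386 + 0.00152])² = 0.25/(-2.72)² = 0.03379.
Darcy-Weisbach: ΔP = f(L/D)(ρV²/2) = 0.03379·(1299/0.1422)·(1868·0.1393²/2) = 0.03379·9135·18.11 = 5591 Pa.
ΔP = 5591 Pa = 5.591 kPa.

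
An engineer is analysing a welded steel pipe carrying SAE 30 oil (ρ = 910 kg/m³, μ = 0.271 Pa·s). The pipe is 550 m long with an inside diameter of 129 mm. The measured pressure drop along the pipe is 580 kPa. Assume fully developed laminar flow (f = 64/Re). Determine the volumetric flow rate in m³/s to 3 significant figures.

For laminar flow, f = 64/Re with Re = ρVD/μ, so Darcy-Weisbach reduces to ΔP = 32μLV/D². Solving for V: V = ΔP·D²/(32μL) = 5.8e+05·(0.129)²/(32·0.271·550) = 2.024 m/s.
Check: Re = ρVD/μ = 910·2.024·0.129/0.271 = 876.6 < 2300, so the laminar assumption holds.
Q = V·A = 2.024·(π/4·0.129²) = 0.02645 m³/s = 0.0264 m³/s.

Q ≈ 0.0264 m³/s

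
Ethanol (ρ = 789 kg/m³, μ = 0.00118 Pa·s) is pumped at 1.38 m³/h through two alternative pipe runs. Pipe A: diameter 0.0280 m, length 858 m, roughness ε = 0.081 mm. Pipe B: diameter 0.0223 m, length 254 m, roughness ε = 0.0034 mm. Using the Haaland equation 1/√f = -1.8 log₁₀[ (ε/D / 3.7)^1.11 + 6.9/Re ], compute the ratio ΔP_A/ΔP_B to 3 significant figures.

ΔP_A/ΔP_B ≈ 1.30

Pipe A: V = Q/A = 0.0003833/0.0006158 = 0.6225 m/s; Re = 1.166e+04; ε/D = 0.00289; Haaland → f = 0.03377; ΔP_A = f(L/D)(ρV²/2) = 1.582e+05 Pa.
Pipe B: V = Q/A = 0.0003833/0.0003906 = 0.9815 m/s; Re = 1.463e+04; ε/D = 0.000152; Haaland → f = 0.0281; ΔP_B = f(L/D)(ρV²/2) = 1.216e+05 Pa.
ΔP_A/ΔP_B = 1.582e+05/1.216e+05 = 1.30.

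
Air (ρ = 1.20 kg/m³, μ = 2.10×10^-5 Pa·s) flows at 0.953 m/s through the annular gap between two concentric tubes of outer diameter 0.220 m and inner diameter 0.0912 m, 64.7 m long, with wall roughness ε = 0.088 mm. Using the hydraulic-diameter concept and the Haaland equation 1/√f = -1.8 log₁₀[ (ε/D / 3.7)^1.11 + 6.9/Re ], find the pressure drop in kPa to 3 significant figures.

ΔP ≈ 0.00954 kPa

Hydraulic diameter D_h = 4A/P = D_o - D_i = 0.22 - 0.0912 = 0.1288 m.
Re = ρVD_h/μ = 1.2·0.953·0.1288/2.1e-05 = 7014.
ε/D_h = 8.8e-05/0.1288 = 0.000683; Haaland gives 1/√f = -1.8 log₁₀[7.17e-05+0.000984] = 5.358, so f = 0.03484.
ΔP = f(L/D_h)(ρV²/2) = 0.03484·64.7/0.1288·0.5449 = 9.536 Pa.
ΔP = 0.00954 kPa.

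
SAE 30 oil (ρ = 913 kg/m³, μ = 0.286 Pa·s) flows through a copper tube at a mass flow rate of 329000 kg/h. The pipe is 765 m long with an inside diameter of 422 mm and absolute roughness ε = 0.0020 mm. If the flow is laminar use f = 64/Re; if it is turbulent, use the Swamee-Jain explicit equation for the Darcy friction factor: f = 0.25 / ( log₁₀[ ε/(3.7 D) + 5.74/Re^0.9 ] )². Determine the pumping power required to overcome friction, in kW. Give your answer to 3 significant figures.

ṁ = 329000 kg/h = 329000/3600 = 91.39 kg/s.
A = πD²/4 = π(0.422)²/4 = 0.1399 m²; mean velocity V = ṁ/(ρA) = 91.39/(913 · 0.1399) = 0.7157 m/s.
Reynolds number Re = ρVD/μ = 913 · 0.7157 · 0.422 / 0.286 = 964.1.
Re < 2300 → laminar flow, so f = 64/Re = 64/964.1 = 0.06638 (the turbulent correlation is not needed).
Darcy-Weisbach: ΔP = f(L/D)(ρV²/2) = 0.06638·(765/0.422)·(913·0.7157²/2) = 0.06638·1813·233.8 = 2.814e+04 Pa.
Q = ṁ/ρ = 91.39/913 = 0.1001 m³/s.
Pumping power P = QΔP = 0.1001·2.814e+04 = 2816 W = 2.82 kW.

P ≈ 2.82 kW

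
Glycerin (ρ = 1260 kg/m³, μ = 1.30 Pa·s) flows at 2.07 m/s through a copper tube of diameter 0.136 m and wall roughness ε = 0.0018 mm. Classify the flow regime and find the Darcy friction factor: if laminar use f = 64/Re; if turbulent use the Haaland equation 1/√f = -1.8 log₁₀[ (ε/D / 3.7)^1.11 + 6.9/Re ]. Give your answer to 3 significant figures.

f ≈ 0.235

Re = ρVD/μ = 1260·2.07·0.136/1.3 = 272.9.
Re < 2300 → laminar, so f = 64/Re = 0.2346 (roughness is irrelevant in laminar flow).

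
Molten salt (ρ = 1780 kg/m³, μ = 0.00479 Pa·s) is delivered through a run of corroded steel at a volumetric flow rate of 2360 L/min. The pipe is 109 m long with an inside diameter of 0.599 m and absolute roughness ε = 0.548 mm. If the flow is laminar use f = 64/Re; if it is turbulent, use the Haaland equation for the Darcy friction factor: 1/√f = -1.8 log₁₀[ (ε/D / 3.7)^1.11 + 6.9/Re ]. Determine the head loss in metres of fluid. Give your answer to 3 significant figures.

h_f ≈ 0.00457 m

Q = 2360 L/min = 2360/60000 = 0.03933 m³/s.
Cross-sectional area A = πD²/4 = π(0.599)²/4 = 0.2818 m²; mean velocity V = Q/A = 0.03933/0.2818 = 0.1396 m/s.
Reynolds number Re = ρVD/μ = 1780 · 0.1396 · 0.599 / 0.00479 = 3.107e+04.
Re > 4000 → turbulent. Relative roughness ε/D = 0.000548/0.599 = 0.000915. Haaland: 1/√f = -1.8 log₁₀[(0.000915/3.7)^1.11 + 6.9/3.107e+04] = -1.8 log₁₀[9.92e-05 + 0.000222] = 6.288, so f = 0.02529.
Darcy-Weisbach: ΔP = f(L/D)(ρV²/2) = 0.02529·(109/0.599)·(1780·0.1396²/2) = 0.02529·182·17.34 = 79.81 Pa.
Head loss h_f = ΔP/(ρg) = 79.81/(1780·9.81) = 0.00457 m.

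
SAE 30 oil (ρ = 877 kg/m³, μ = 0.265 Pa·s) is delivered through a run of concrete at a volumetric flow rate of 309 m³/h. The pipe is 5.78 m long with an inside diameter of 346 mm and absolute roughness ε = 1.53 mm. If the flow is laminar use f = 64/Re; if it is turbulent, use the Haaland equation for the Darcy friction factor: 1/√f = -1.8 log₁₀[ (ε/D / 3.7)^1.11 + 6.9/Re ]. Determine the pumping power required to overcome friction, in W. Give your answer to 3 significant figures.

Q = 309 m³/h = 309/3600 = 0.08583 m³/s.
Cross-sectional area A = πD²/4 = π(0.346)²/4 = 0.09402 m²; mean velocity V = Q/A = 0.08583/0.09402 = 0.9129 m/s.
Reynolds number Re = ρVD/μ = 877 · 0.9129 · 0.346 / 0.265 = 1045.
Re < 2300 → laminar flow, so f = 64/Re = 64/1045 = 0.06123 (the turbulent correlation is not needed).
Darcy-Weisbach: ΔP = f(L/D)(ρV²/2) = 0.06123·(5.78/0.346)·(877·0.9129²/2) = 0.06123·16.71·365.4 = 373.8 Pa.
Pumping power P = QΔP = 0.08583·373.8 = 32.08 W = 32.1 W.

P ≈ 32.1 W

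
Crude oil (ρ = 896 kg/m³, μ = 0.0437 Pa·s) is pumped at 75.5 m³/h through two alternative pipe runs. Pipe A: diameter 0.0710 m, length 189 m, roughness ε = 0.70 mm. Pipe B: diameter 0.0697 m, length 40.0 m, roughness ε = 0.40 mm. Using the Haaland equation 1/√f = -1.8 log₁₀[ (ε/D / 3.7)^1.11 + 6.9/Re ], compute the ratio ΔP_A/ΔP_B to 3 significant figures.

ΔP_A/ΔP_B ≈ 4.79

Pipe A: V = Q/A = 0.02097/0.003959 = 5.297 m/s; Re = 7711; ε/D = 0.00986; Haaland → f = 0.04423; ΔP_A = f(L/D)(ρV²/2) = 1.48e+06 Pa.
Pipe B: V = Q/A = 0.02097/0.003816 = 5.497 m/s; Re = 7855; ε/D = 0.00574; Haaland → f = 0.03979; ΔP_B = f(L/D)(ρV²/2) = 3.09e+05 Pa.
ΔP_A/ΔP_B = 1.48e+06/3.09e+05 = 4.79.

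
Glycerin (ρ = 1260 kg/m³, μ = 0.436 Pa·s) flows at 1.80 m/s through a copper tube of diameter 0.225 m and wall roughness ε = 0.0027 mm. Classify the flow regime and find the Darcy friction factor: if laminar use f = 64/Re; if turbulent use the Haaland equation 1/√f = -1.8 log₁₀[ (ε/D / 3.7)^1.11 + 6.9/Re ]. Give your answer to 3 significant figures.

Re = ρVD/μ = 1260·1.8·0.225/0.436 = 1170.
Re < 2300 → laminar, so f = 64/Re = 0.05468 (roughness is irrelevant in laminar flow).

f ≈ 0.0547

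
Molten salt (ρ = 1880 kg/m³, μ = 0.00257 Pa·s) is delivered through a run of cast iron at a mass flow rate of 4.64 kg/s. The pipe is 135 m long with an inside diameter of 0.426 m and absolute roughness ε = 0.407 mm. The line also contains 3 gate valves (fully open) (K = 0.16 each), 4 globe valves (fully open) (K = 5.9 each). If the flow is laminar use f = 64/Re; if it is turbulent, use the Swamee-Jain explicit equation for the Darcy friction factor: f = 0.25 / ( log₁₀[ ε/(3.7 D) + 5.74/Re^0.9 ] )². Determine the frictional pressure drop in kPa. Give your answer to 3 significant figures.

A = πD²/4 = π(0.426)²/4 = 0.1425 m²; mean velocity V = ṁ/(ρA) = 4.64/(1880 · 0.1425) = 0.01732 m/s.
Reynolds number Re = ρVD/μ = 1880 · 0.01732 · 0.426 / 0.00257 = 5396.
Re > 4000 → turbulent. Relative roughness ε/D = 0.000407/0.426 = 0.000955. Swamee-Jain: f = 0.25/(log₁₀[0.000955/3.7 + 5.74/5396^0.9])² = 0.25/(log₁₀[0.000258 + 0.00251])² = 0.25/(-2.557)² = 0.03822.
Total minor-loss coefficient ΣK = 3·0.16 + 4·5.9 = 24.1.
ΔP = [f·L/D + ΣK]·(ρV²/2) = [0.03822·135/0.426 + 24.1]·(1880·0.01732²/2) = [12.11 + 24.1]·0.2819 = 10.2 Pa.
ΔP = 10.2 Pa = 0.0102 kPa.

ΔP ≈ 0.0102 kPa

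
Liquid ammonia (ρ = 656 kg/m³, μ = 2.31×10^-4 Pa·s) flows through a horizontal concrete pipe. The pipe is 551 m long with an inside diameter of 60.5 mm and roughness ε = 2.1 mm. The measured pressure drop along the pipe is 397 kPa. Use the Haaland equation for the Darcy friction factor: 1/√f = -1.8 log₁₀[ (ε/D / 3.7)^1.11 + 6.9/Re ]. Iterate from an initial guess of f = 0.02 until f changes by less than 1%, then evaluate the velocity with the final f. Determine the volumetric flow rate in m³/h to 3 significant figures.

Q ≈ 15.3 m³/h

Rearranging Darcy-Weisbach: V = √(2·ΔP·D/(f·L·ρ)). With ε/D = 0.0021/0.0605 = 0.0347, iterate starting from f = 0.02:
  f = 0.02 → V = √(2·3.97e+05·0.0605/(0.02·551·656)) = 2.578 m/s; Re = ρVD/μ = 4.429e+05; f → 0.06099
  f = 0.06099 → V = 1.476 m/s; Re = 2.536e+05; f → 0.06104
Converged (Δf/f < 1%). With the final f = 0.06104: V = √(2·3.97e+05·0.0605/(0.06104·551·656)) = 1.476 m/s.
Q = V·A = 1.476·(π/4·0.0605²) = 0.004242 m³/s = 15.3 m³/h.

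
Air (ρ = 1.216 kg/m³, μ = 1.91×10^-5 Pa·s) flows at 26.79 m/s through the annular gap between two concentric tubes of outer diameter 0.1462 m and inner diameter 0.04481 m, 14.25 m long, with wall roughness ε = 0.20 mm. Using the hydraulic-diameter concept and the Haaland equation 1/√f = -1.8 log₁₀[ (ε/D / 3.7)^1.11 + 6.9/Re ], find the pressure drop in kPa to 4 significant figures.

ΔP ≈ 1.490 kPa

Hydraulic diameter D_h = 4A/P = D_o - D_i = 0.1462 - 0.04481 = 0.1014 m.
Re = ρVD_h/μ = 1.216·26.79·0.1014/1.91e-05 = 1.729e+05.
ε/D_h = 0.0002/0.1014 = 0.00197; Haaland gives 1/√f = -1.8 log₁₀[0.000233+3.99e-05] = 6.416, so f = 0.02429.
ΔP = f(L/D_h)(ρV²/2) = 0.02429·14.25/0.1014·436.4 = 1490 Pa.
ΔP = 1.490 kPa.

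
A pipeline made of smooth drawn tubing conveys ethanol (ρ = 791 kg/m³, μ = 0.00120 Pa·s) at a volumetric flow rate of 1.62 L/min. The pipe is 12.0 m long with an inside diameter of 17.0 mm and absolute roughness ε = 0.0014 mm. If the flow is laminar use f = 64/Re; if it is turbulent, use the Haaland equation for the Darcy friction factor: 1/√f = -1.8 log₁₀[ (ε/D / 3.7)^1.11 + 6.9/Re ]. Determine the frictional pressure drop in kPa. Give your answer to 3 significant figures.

ΔP ≈ 0.190 kPa

Q = 1.62 L/min = 1.62/60000 = 2.7e-05 m³/s.
Cross-sectional area A = πD²/4 = π(0.017)²/4 = 0.000227 m²; mean velocity V = Q/A = 2.7e-05/0.000227 = 0.119 m/s.
Reynolds number Re = ρVD/μ = 791 · 0.119 · 0.017 / 0.0012 = 1333.
Re < 2300 → laminar flow, so f = 64/Re = 64/1333 = 0.04801 (the turbulent correlation is not needed).
Darcy-Weisbach: ΔP = f(L/D)(ρV²/2) = 0.04801·(12/0.017)·(791·0.119²/2) = 0.04801·705.9·5.596 = 189.7 Pa.
ΔP = 189.7 Pa = 0.190 kPa.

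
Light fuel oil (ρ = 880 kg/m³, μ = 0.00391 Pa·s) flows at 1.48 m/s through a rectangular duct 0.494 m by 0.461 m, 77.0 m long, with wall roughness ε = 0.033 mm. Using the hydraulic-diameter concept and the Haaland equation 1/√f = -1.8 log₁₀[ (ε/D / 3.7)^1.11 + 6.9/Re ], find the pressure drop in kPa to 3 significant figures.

Hydraulic diameter D_h = 4A/P = 4·(0.494·0.461)/(2·(0.494+0.461)) = 0.9109/1.91 = 0.4769 m.
Re = ρVD_h/μ = 880·1.48·0.4769/0.00391 = 1.589e+05.
ε/D_h = 3.3e-05/0.4769 = 6.92e-05; Haaland gives 1/√f = -1.8 log₁₀[5.65e-06+4.34e-05] = 7.756, so f = 0.01662.
ΔP = f(L/D_h)(ρV²/2) = 0.01662·77/0.4769·963.8 = 2586 Pa.
ΔP = 2.59 kPa.

ΔP ≈ 2.59 kPa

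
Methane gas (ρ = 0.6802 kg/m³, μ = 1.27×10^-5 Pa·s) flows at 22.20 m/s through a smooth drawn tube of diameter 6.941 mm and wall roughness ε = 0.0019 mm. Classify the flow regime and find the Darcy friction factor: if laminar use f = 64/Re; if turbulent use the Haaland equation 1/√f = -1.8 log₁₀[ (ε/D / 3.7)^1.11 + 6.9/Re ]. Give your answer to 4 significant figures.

f ≈ 0.03287

Re = ρVD/μ = 0.6802·22.2·0.006941/1.27e-05 = 8253.
Re > 4000 → turbulent. ε/D = 1.9e-06/0.006941 = 0.000274; Haaland: 1/√f = -1.8 log₁₀[2.6e-05 + 0.000836] = 5.516, so f = 0.03287.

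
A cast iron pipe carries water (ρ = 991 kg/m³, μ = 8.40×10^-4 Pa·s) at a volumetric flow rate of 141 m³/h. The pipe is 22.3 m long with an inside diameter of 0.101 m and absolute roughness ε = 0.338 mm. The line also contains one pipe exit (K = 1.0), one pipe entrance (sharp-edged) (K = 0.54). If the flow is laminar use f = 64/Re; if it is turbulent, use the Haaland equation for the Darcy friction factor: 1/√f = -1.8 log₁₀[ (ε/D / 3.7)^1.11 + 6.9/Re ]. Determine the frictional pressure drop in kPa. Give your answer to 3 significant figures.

ΔP ≈ 89.4 kPa

Q = 141 m³/h = 141/3600 = 0.03917 m³/s.
Cross-sectional area A = πD²/4 = π(0.101)²/4 = 0.008012 m²; mean velocity V = Q/A = 0.03917/0.008012 = 4.889 m/s.
Reynolds number Re = ρVD/μ = 991 · 4.889 · 0.101 / 0.00084 = 5.825e+05.
Re > 4000 → turbulent. Relative roughness ε/D = 0.000338/0.101 = 0.00335. Haaland: 1/√f = -1.8 log₁₀[(0.00335/3.7)^1.11 + 6.9/5.825e+05] = -1.8 log₁₀[0.000418 + 1.18e-05] = 6.059, so f = 0.02724.
Total minor-loss coefficient ΣK = 1·1 + 1·0.54 = 1.54.
ΔP = [f·L/D + ΣK]·(ρV²/2) = [0.02724·22.3/0.101 + 1.54]·(991·4.889²/2) = [6.014 + 1.54]·1.184e+04 = 8.945e+04 Pa.
ΔP = 8.945e+04 Pa = 89.4 kPa.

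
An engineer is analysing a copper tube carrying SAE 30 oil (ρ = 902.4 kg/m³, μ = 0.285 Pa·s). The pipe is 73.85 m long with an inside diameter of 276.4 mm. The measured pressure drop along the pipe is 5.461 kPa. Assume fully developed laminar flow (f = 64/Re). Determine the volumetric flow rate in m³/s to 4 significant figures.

Q ≈ 0.03717 m³/s

For laminar flow, f = 64/Re with Re = ρVD/μ, so Darcy-Weisbach reduces to ΔP = 32μLV/D². Solving for V: V = ΔP·D²/(32μL) = 5461·(0.2764)²/(32·0.285·73.85) = 0.6194 m/s.
Check: Re = ρVD/μ = 902.4·0.6194·0.2764/0.285 = 542.1 < 2300, so the laminar assumption holds.
Q = V·A = 0.6194·(π/4·0.2764²) = 0.03717 m³/s = 0.03717 m³/s.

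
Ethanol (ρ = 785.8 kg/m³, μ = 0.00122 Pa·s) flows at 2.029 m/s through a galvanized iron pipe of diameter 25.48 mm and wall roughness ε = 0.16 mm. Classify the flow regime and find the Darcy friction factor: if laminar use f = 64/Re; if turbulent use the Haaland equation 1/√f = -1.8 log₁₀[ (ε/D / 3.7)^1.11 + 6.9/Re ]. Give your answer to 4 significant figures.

Re = ρVD/μ = 785.8·2.029·0.02548/0.00122 = 3.33e+04.
Re > 4000 → turbulent. ε/D = 0.00016/0.02548 = 0.00628; Haaland: 1/√f = -1.8 log₁₀[0.000841 + 0.000207] = 5.363, so f = 0.03477.

f ≈ 0.03477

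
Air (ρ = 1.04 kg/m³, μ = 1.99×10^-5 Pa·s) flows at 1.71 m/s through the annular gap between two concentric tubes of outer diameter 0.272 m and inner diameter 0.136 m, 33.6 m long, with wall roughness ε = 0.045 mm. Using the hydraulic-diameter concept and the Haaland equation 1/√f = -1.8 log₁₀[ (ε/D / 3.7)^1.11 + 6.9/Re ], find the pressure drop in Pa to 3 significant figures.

ΔP ≈ 11.2 Pa

Hydraulic diameter D_h = 4A/P = D_o - D_i = 0.272 - 0.136 = 0.136 m.
Re = ρVD_h/μ = 1.04·1.71·0.136/1.99e-05 = 1.215e+04.
ε/D_h = 4.5e-05/0.136 = 0.000331; Haaland gives 1/√f = -1.8 log₁₀[3.21e-05+0.000568] = 5.8, so f = 0.02973.
ΔP = f(L/D_h)(ρV²/2) = 0.02973·33.6/0.136·1.521 = 11.17 Pa.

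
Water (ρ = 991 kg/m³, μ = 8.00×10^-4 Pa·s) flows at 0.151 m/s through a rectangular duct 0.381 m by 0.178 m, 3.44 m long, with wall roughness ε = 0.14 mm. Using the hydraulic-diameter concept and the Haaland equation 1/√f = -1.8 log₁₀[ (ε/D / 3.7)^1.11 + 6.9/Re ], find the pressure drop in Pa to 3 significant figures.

ΔP ≈ 3.66 Pa

Hydraulic diameter D_h = 4A/P = 4·(0.381·0.178)/(2·(0.381+0.178)) = 0.2713/1.118 = 0.2426 m.
Re = ρVD_h/μ = 991·0.151·0.2426/0.0008 = 4.539e+04.
ε/D_h = 0.00014/0.2426 = 0.000577; Haaland gives 1/√f = -1.8 log₁₀[5.95e-05+0.000152] = 6.615, so f = 0.02286.
ΔP = f(L/D_h)(ρV²/2) = 0.02286·3.44/0.2426·11.3 = 3.661 Pa.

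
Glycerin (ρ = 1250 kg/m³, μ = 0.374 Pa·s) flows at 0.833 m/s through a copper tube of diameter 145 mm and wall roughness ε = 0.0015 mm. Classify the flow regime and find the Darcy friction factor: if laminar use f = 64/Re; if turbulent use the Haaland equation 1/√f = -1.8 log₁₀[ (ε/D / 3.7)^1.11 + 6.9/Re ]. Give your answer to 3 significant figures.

Re = ρVD/μ = 1250·0.833·0.145/0.374 = 403.7.
Re < 2300 → laminar, so f = 64/Re = 0.1585 (roughness is irrelevant in laminar flow).

f ≈ 0.159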